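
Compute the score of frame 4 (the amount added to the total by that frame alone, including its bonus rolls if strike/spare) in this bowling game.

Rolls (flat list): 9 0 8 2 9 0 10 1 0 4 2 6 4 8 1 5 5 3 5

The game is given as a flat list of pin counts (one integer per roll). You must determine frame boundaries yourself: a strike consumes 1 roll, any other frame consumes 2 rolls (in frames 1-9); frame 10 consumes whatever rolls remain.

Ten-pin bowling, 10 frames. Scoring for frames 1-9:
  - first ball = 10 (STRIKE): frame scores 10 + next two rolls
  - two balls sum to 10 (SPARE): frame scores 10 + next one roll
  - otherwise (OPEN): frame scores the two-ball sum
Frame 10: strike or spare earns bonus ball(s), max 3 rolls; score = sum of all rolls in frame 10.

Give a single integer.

Frame 1: OPEN (9+0=9). Cumulative: 9
Frame 2: SPARE (8+2=10). 10 + next roll (9) = 19. Cumulative: 28
Frame 3: OPEN (9+0=9). Cumulative: 37
Frame 4: STRIKE. 10 + next two rolls (1+0) = 11. Cumulative: 48
Frame 5: OPEN (1+0=1). Cumulative: 49
Frame 6: OPEN (4+2=6). Cumulative: 55

Answer: 11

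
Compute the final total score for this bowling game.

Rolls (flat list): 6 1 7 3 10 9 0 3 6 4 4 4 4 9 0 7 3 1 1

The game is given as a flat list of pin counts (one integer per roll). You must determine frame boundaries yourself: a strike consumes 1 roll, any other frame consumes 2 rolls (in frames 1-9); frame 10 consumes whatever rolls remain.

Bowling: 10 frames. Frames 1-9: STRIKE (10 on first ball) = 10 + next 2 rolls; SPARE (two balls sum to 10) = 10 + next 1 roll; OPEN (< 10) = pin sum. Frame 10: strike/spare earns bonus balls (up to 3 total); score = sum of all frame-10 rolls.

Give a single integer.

Answer: 102

Derivation:
Frame 1: OPEN (6+1=7). Cumulative: 7
Frame 2: SPARE (7+3=10). 10 + next roll (10) = 20. Cumulative: 27
Frame 3: STRIKE. 10 + next two rolls (9+0) = 19. Cumulative: 46
Frame 4: OPEN (9+0=9). Cumulative: 55
Frame 5: OPEN (3+6=9). Cumulative: 64
Frame 6: OPEN (4+4=8). Cumulative: 72
Frame 7: OPEN (4+4=8). Cumulative: 80
Frame 8: OPEN (9+0=9). Cumulative: 89
Frame 9: SPARE (7+3=10). 10 + next roll (1) = 11. Cumulative: 100
Frame 10: OPEN. Sum of all frame-10 rolls (1+1) = 2. Cumulative: 102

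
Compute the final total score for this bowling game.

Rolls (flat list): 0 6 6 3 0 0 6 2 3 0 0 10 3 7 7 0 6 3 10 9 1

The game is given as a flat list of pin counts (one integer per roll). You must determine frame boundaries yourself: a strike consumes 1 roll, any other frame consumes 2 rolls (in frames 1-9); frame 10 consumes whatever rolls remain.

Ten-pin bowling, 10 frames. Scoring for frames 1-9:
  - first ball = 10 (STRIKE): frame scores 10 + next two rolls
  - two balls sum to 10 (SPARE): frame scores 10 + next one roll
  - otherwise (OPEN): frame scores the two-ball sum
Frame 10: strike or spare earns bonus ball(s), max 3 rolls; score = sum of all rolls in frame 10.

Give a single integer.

Frame 1: OPEN (0+6=6). Cumulative: 6
Frame 2: OPEN (6+3=9). Cumulative: 15
Frame 3: OPEN (0+0=0). Cumulative: 15
Frame 4: OPEN (6+2=8). Cumulative: 23
Frame 5: OPEN (3+0=3). Cumulative: 26
Frame 6: SPARE (0+10=10). 10 + next roll (3) = 13. Cumulative: 39
Frame 7: SPARE (3+7=10). 10 + next roll (7) = 17. Cumulative: 56
Frame 8: OPEN (7+0=7). Cumulative: 63
Frame 9: OPEN (6+3=9). Cumulative: 72
Frame 10: STRIKE. Sum of all frame-10 rolls (10+9+1) = 20. Cumulative: 92

Answer: 92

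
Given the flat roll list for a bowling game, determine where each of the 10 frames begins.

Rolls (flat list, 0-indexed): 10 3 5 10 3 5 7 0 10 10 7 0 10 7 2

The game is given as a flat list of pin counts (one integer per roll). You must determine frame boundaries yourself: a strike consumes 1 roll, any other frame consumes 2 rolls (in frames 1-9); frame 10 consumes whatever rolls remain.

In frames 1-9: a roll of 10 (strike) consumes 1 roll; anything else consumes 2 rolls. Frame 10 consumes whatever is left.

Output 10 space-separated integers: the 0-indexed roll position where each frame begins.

Answer: 0 1 3 4 6 8 9 10 12 13

Derivation:
Frame 1 starts at roll index 0: roll=10 (strike), consumes 1 roll
Frame 2 starts at roll index 1: rolls=3,5 (sum=8), consumes 2 rolls
Frame 3 starts at roll index 3: roll=10 (strike), consumes 1 roll
Frame 4 starts at roll index 4: rolls=3,5 (sum=8), consumes 2 rolls
Frame 5 starts at roll index 6: rolls=7,0 (sum=7), consumes 2 rolls
Frame 6 starts at roll index 8: roll=10 (strike), consumes 1 roll
Frame 7 starts at roll index 9: roll=10 (strike), consumes 1 roll
Frame 8 starts at roll index 10: rolls=7,0 (sum=7), consumes 2 rolls
Frame 9 starts at roll index 12: roll=10 (strike), consumes 1 roll
Frame 10 starts at roll index 13: 2 remaining rolls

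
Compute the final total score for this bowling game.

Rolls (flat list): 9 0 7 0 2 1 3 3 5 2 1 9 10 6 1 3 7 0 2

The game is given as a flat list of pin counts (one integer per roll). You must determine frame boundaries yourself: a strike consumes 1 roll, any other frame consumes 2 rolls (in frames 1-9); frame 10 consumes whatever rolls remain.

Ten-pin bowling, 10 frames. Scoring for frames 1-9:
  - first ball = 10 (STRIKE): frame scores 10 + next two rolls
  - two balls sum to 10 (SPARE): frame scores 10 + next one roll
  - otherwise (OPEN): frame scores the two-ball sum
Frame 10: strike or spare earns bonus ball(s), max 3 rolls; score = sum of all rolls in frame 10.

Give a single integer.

Frame 1: OPEN (9+0=9). Cumulative: 9
Frame 2: OPEN (7+0=7). Cumulative: 16
Frame 3: OPEN (2+1=3). Cumulative: 19
Frame 4: OPEN (3+3=6). Cumulative: 25
Frame 5: OPEN (5+2=7). Cumulative: 32
Frame 6: SPARE (1+9=10). 10 + next roll (10) = 20. Cumulative: 52
Frame 7: STRIKE. 10 + next two rolls (6+1) = 17. Cumulative: 69
Frame 8: OPEN (6+1=7). Cumulative: 76
Frame 9: SPARE (3+7=10). 10 + next roll (0) = 10. Cumulative: 86
Frame 10: OPEN. Sum of all frame-10 rolls (0+2) = 2. Cumulative: 88

Answer: 88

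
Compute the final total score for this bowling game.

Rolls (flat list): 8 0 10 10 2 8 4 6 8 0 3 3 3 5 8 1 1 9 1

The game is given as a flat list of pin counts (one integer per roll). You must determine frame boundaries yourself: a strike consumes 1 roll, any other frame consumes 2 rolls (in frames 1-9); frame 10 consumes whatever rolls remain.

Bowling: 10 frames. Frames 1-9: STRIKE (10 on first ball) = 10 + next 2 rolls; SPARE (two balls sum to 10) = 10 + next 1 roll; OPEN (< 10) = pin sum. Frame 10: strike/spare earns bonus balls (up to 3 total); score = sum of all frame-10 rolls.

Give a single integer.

Answer: 124

Derivation:
Frame 1: OPEN (8+0=8). Cumulative: 8
Frame 2: STRIKE. 10 + next two rolls (10+2) = 22. Cumulative: 30
Frame 3: STRIKE. 10 + next two rolls (2+8) = 20. Cumulative: 50
Frame 4: SPARE (2+8=10). 10 + next roll (4) = 14. Cumulative: 64
Frame 5: SPARE (4+6=10). 10 + next roll (8) = 18. Cumulative: 82
Frame 6: OPEN (8+0=8). Cumulative: 90
Frame 7: OPEN (3+3=6). Cumulative: 96
Frame 8: OPEN (3+5=8). Cumulative: 104
Frame 9: OPEN (8+1=9). Cumulative: 113
Frame 10: SPARE. Sum of all frame-10 rolls (1+9+1) = 11. Cumulative: 124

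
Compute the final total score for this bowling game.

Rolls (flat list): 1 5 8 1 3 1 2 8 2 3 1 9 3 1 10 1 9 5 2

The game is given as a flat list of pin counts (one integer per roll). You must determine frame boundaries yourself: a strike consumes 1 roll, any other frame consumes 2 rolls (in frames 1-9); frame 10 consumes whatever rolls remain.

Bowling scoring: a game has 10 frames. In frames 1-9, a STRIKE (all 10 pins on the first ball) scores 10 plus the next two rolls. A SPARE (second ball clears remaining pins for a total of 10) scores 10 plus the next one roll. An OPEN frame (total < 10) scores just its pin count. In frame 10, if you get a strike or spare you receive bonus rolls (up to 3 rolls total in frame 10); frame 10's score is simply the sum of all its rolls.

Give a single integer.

Answer: 95

Derivation:
Frame 1: OPEN (1+5=6). Cumulative: 6
Frame 2: OPEN (8+1=9). Cumulative: 15
Frame 3: OPEN (3+1=4). Cumulative: 19
Frame 4: SPARE (2+8=10). 10 + next roll (2) = 12. Cumulative: 31
Frame 5: OPEN (2+3=5). Cumulative: 36
Frame 6: SPARE (1+9=10). 10 + next roll (3) = 13. Cumulative: 49
Frame 7: OPEN (3+1=4). Cumulative: 53
Frame 8: STRIKE. 10 + next two rolls (1+9) = 20. Cumulative: 73
Frame 9: SPARE (1+9=10). 10 + next roll (5) = 15. Cumulative: 88
Frame 10: OPEN. Sum of all frame-10 rolls (5+2) = 7. Cumulative: 95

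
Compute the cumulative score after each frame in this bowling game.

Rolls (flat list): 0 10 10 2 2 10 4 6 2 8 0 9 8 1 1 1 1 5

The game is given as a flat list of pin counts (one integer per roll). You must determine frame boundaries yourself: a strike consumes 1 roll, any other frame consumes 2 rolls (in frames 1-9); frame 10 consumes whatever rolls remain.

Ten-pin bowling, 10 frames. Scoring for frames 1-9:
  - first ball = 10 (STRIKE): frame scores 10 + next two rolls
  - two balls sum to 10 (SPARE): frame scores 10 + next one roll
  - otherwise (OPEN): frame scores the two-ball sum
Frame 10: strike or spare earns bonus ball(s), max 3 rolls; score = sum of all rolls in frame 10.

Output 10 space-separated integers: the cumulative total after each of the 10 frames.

Frame 1: SPARE (0+10=10). 10 + next roll (10) = 20. Cumulative: 20
Frame 2: STRIKE. 10 + next two rolls (2+2) = 14. Cumulative: 34
Frame 3: OPEN (2+2=4). Cumulative: 38
Frame 4: STRIKE. 10 + next two rolls (4+6) = 20. Cumulative: 58
Frame 5: SPARE (4+6=10). 10 + next roll (2) = 12. Cumulative: 70
Frame 6: SPARE (2+8=10). 10 + next roll (0) = 10. Cumulative: 80
Frame 7: OPEN (0+9=9). Cumulative: 89
Frame 8: OPEN (8+1=9). Cumulative: 98
Frame 9: OPEN (1+1=2). Cumulative: 100
Frame 10: OPEN. Sum of all frame-10 rolls (1+5) = 6. Cumulative: 106

Answer: 20 34 38 58 70 80 89 98 100 106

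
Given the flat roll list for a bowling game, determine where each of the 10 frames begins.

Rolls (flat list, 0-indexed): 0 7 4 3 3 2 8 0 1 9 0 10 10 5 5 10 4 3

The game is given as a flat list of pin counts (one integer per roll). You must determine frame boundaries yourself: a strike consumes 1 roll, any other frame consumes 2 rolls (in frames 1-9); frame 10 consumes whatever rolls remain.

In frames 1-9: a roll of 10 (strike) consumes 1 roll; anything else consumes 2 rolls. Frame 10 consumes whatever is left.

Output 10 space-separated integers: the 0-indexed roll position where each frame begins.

Frame 1 starts at roll index 0: rolls=0,7 (sum=7), consumes 2 rolls
Frame 2 starts at roll index 2: rolls=4,3 (sum=7), consumes 2 rolls
Frame 3 starts at roll index 4: rolls=3,2 (sum=5), consumes 2 rolls
Frame 4 starts at roll index 6: rolls=8,0 (sum=8), consumes 2 rolls
Frame 5 starts at roll index 8: rolls=1,9 (sum=10), consumes 2 rolls
Frame 6 starts at roll index 10: rolls=0,10 (sum=10), consumes 2 rolls
Frame 7 starts at roll index 12: roll=10 (strike), consumes 1 roll
Frame 8 starts at roll index 13: rolls=5,5 (sum=10), consumes 2 rolls
Frame 9 starts at roll index 15: roll=10 (strike), consumes 1 roll
Frame 10 starts at roll index 16: 2 remaining rolls

Answer: 0 2 4 6 8 10 12 13 15 16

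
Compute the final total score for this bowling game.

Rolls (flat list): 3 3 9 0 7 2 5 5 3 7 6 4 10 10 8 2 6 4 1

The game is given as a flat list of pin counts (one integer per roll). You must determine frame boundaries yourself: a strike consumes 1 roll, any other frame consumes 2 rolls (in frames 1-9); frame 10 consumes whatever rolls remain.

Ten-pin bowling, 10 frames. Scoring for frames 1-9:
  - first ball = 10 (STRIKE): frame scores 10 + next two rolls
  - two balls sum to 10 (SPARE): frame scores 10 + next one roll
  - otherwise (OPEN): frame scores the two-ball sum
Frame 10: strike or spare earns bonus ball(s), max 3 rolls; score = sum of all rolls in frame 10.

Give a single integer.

Frame 1: OPEN (3+3=6). Cumulative: 6
Frame 2: OPEN (9+0=9). Cumulative: 15
Frame 3: OPEN (7+2=9). Cumulative: 24
Frame 4: SPARE (5+5=10). 10 + next roll (3) = 13. Cumulative: 37
Frame 5: SPARE (3+7=10). 10 + next roll (6) = 16. Cumulative: 53
Frame 6: SPARE (6+4=10). 10 + next roll (10) = 20. Cumulative: 73
Frame 7: STRIKE. 10 + next two rolls (10+8) = 28. Cumulative: 101
Frame 8: STRIKE. 10 + next two rolls (8+2) = 20. Cumulative: 121
Frame 9: SPARE (8+2=10). 10 + next roll (6) = 16. Cumulative: 137
Frame 10: SPARE. Sum of all frame-10 rolls (6+4+1) = 11. Cumulative: 148

Answer: 148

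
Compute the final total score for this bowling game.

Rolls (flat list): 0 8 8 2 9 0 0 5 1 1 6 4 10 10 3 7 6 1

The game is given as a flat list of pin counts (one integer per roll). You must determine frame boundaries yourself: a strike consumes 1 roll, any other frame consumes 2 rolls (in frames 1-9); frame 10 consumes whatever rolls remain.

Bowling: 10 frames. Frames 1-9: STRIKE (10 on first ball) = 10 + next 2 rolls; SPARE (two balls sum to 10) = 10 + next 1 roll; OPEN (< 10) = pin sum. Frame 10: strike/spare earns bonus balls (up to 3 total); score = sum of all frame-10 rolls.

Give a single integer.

Frame 1: OPEN (0+8=8). Cumulative: 8
Frame 2: SPARE (8+2=10). 10 + next roll (9) = 19. Cumulative: 27
Frame 3: OPEN (9+0=9). Cumulative: 36
Frame 4: OPEN (0+5=5). Cumulative: 41
Frame 5: OPEN (1+1=2). Cumulative: 43
Frame 6: SPARE (6+4=10). 10 + next roll (10) = 20. Cumulative: 63
Frame 7: STRIKE. 10 + next two rolls (10+3) = 23. Cumulative: 86
Frame 8: STRIKE. 10 + next two rolls (3+7) = 20. Cumulative: 106
Frame 9: SPARE (3+7=10). 10 + next roll (6) = 16. Cumulative: 122
Frame 10: OPEN. Sum of all frame-10 rolls (6+1) = 7. Cumulative: 129

Answer: 129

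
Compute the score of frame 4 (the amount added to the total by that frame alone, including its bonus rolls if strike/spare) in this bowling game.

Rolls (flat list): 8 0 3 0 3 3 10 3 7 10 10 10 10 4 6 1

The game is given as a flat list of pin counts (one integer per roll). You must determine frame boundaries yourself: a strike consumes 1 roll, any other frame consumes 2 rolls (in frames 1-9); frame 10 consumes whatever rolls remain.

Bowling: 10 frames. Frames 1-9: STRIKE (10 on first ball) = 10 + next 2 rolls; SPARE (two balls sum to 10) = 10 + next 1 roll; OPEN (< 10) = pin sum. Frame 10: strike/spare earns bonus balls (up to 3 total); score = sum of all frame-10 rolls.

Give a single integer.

Frame 1: OPEN (8+0=8). Cumulative: 8
Frame 2: OPEN (3+0=3). Cumulative: 11
Frame 3: OPEN (3+3=6). Cumulative: 17
Frame 4: STRIKE. 10 + next two rolls (3+7) = 20. Cumulative: 37
Frame 5: SPARE (3+7=10). 10 + next roll (10) = 20. Cumulative: 57
Frame 6: STRIKE. 10 + next two rolls (10+10) = 30. Cumulative: 87

Answer: 20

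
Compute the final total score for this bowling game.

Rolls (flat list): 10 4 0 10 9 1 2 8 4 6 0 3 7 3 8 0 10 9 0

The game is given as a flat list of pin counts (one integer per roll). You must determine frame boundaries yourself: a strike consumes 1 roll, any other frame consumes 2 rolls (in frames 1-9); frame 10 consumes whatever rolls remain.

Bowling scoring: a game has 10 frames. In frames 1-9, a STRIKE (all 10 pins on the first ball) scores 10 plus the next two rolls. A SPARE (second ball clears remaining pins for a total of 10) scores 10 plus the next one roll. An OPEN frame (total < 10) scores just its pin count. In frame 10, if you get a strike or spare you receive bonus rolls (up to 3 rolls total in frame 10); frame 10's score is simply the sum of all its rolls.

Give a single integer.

Answer: 122

Derivation:
Frame 1: STRIKE. 10 + next two rolls (4+0) = 14. Cumulative: 14
Frame 2: OPEN (4+0=4). Cumulative: 18
Frame 3: STRIKE. 10 + next two rolls (9+1) = 20. Cumulative: 38
Frame 4: SPARE (9+1=10). 10 + next roll (2) = 12. Cumulative: 50
Frame 5: SPARE (2+8=10). 10 + next roll (4) = 14. Cumulative: 64
Frame 6: SPARE (4+6=10). 10 + next roll (0) = 10. Cumulative: 74
Frame 7: OPEN (0+3=3). Cumulative: 77
Frame 8: SPARE (7+3=10). 10 + next roll (8) = 18. Cumulative: 95
Frame 9: OPEN (8+0=8). Cumulative: 103
Frame 10: STRIKE. Sum of all frame-10 rolls (10+9+0) = 19. Cumulative: 122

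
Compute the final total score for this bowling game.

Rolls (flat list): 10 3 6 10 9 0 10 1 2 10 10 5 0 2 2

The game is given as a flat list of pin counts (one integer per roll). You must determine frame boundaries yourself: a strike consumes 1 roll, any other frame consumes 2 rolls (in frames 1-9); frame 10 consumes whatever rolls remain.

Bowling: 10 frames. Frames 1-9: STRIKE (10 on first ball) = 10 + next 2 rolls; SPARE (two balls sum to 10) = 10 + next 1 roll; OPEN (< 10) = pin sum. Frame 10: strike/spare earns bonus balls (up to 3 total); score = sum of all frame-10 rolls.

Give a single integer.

Frame 1: STRIKE. 10 + next two rolls (3+6) = 19. Cumulative: 19
Frame 2: OPEN (3+6=9). Cumulative: 28
Frame 3: STRIKE. 10 + next two rolls (9+0) = 19. Cumulative: 47
Frame 4: OPEN (9+0=9). Cumulative: 56
Frame 5: STRIKE. 10 + next two rolls (1+2) = 13. Cumulative: 69
Frame 6: OPEN (1+2=3). Cumulative: 72
Frame 7: STRIKE. 10 + next two rolls (10+5) = 25. Cumulative: 97
Frame 8: STRIKE. 10 + next two rolls (5+0) = 15. Cumulative: 112
Frame 9: OPEN (5+0=5). Cumulative: 117
Frame 10: OPEN. Sum of all frame-10 rolls (2+2) = 4. Cumulative: 121

Answer: 121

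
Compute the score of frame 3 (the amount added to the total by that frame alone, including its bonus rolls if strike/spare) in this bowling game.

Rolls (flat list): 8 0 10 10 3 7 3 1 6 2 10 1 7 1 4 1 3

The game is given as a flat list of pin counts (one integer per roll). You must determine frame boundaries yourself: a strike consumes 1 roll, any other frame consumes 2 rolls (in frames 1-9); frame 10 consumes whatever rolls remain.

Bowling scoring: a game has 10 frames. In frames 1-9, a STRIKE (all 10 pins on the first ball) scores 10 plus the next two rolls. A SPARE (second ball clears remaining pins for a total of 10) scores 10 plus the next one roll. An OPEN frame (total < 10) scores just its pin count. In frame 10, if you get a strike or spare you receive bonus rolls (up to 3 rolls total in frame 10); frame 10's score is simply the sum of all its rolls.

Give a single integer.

Answer: 20

Derivation:
Frame 1: OPEN (8+0=8). Cumulative: 8
Frame 2: STRIKE. 10 + next two rolls (10+3) = 23. Cumulative: 31
Frame 3: STRIKE. 10 + next two rolls (3+7) = 20. Cumulative: 51
Frame 4: SPARE (3+7=10). 10 + next roll (3) = 13. Cumulative: 64
Frame 5: OPEN (3+1=4). Cumulative: 68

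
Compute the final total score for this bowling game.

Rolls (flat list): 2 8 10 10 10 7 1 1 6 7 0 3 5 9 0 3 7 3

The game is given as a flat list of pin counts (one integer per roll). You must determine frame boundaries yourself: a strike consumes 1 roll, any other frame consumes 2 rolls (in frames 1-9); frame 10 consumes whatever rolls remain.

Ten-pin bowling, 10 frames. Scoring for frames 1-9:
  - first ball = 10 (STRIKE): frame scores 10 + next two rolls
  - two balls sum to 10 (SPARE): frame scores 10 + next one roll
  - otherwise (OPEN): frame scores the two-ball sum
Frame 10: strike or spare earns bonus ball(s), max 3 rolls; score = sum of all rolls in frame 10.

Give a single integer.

Frame 1: SPARE (2+8=10). 10 + next roll (10) = 20. Cumulative: 20
Frame 2: STRIKE. 10 + next two rolls (10+10) = 30. Cumulative: 50
Frame 3: STRIKE. 10 + next two rolls (10+7) = 27. Cumulative: 77
Frame 4: STRIKE. 10 + next two rolls (7+1) = 18. Cumulative: 95
Frame 5: OPEN (7+1=8). Cumulative: 103
Frame 6: OPEN (1+6=7). Cumulative: 110
Frame 7: OPEN (7+0=7). Cumulative: 117
Frame 8: OPEN (3+5=8). Cumulative: 125
Frame 9: OPEN (9+0=9). Cumulative: 134
Frame 10: SPARE. Sum of all frame-10 rolls (3+7+3) = 13. Cumulative: 147

Answer: 147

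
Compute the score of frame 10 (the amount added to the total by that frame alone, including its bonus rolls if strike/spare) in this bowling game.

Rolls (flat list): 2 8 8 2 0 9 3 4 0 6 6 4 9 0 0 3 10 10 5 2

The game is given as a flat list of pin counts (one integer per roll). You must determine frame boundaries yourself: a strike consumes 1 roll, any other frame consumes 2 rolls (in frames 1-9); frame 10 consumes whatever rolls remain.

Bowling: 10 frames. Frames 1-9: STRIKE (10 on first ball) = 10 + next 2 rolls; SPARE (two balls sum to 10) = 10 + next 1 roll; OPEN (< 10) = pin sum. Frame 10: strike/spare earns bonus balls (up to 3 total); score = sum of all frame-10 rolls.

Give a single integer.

Frame 1: SPARE (2+8=10). 10 + next roll (8) = 18. Cumulative: 18
Frame 2: SPARE (8+2=10). 10 + next roll (0) = 10. Cumulative: 28
Frame 3: OPEN (0+9=9). Cumulative: 37
Frame 4: OPEN (3+4=7). Cumulative: 44
Frame 5: OPEN (0+6=6). Cumulative: 50
Frame 6: SPARE (6+4=10). 10 + next roll (9) = 19. Cumulative: 69
Frame 7: OPEN (9+0=9). Cumulative: 78
Frame 8: OPEN (0+3=3). Cumulative: 81
Frame 9: STRIKE. 10 + next two rolls (10+5) = 25. Cumulative: 106
Frame 10: STRIKE. Sum of all frame-10 rolls (10+5+2) = 17. Cumulative: 123

Answer: 17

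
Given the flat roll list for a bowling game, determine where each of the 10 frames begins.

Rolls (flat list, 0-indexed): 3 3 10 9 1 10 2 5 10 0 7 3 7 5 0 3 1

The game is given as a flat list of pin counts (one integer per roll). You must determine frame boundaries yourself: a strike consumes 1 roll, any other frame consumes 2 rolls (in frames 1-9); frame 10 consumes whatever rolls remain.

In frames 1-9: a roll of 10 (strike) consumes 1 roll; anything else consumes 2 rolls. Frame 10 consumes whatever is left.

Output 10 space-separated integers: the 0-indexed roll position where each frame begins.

Frame 1 starts at roll index 0: rolls=3,3 (sum=6), consumes 2 rolls
Frame 2 starts at roll index 2: roll=10 (strike), consumes 1 roll
Frame 3 starts at roll index 3: rolls=9,1 (sum=10), consumes 2 rolls
Frame 4 starts at roll index 5: roll=10 (strike), consumes 1 roll
Frame 5 starts at roll index 6: rolls=2,5 (sum=7), consumes 2 rolls
Frame 6 starts at roll index 8: roll=10 (strike), consumes 1 roll
Frame 7 starts at roll index 9: rolls=0,7 (sum=7), consumes 2 rolls
Frame 8 starts at roll index 11: rolls=3,7 (sum=10), consumes 2 rolls
Frame 9 starts at roll index 13: rolls=5,0 (sum=5), consumes 2 rolls
Frame 10 starts at roll index 15: 2 remaining rolls

Answer: 0 2 3 5 6 8 9 11 13 15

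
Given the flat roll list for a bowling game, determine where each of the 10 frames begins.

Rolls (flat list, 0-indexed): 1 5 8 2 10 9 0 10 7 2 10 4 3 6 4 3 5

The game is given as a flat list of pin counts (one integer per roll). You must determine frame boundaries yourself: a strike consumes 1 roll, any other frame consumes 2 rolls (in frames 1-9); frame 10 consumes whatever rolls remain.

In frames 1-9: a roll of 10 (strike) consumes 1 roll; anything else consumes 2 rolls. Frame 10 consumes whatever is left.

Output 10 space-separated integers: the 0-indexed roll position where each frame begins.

Frame 1 starts at roll index 0: rolls=1,5 (sum=6), consumes 2 rolls
Frame 2 starts at roll index 2: rolls=8,2 (sum=10), consumes 2 rolls
Frame 3 starts at roll index 4: roll=10 (strike), consumes 1 roll
Frame 4 starts at roll index 5: rolls=9,0 (sum=9), consumes 2 rolls
Frame 5 starts at roll index 7: roll=10 (strike), consumes 1 roll
Frame 6 starts at roll index 8: rolls=7,2 (sum=9), consumes 2 rolls
Frame 7 starts at roll index 10: roll=10 (strike), consumes 1 roll
Frame 8 starts at roll index 11: rolls=4,3 (sum=7), consumes 2 rolls
Frame 9 starts at roll index 13: rolls=6,4 (sum=10), consumes 2 rolls
Frame 10 starts at roll index 15: 2 remaining rolls

Answer: 0 2 4 5 7 8 10 11 13 15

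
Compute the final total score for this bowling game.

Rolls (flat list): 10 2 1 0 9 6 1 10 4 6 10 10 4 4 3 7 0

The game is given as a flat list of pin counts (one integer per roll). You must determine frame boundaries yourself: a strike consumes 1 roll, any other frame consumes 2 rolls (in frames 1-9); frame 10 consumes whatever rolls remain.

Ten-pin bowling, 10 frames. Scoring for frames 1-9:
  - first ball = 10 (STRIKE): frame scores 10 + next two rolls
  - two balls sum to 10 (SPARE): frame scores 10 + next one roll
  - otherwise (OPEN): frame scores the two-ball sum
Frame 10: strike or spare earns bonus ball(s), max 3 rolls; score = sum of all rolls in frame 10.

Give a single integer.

Frame 1: STRIKE. 10 + next two rolls (2+1) = 13. Cumulative: 13
Frame 2: OPEN (2+1=3). Cumulative: 16
Frame 3: OPEN (0+9=9). Cumulative: 25
Frame 4: OPEN (6+1=7). Cumulative: 32
Frame 5: STRIKE. 10 + next two rolls (4+6) = 20. Cumulative: 52
Frame 6: SPARE (4+6=10). 10 + next roll (10) = 20. Cumulative: 72
Frame 7: STRIKE. 10 + next two rolls (10+4) = 24. Cumulative: 96
Frame 8: STRIKE. 10 + next two rolls (4+4) = 18. Cumulative: 114
Frame 9: OPEN (4+4=8). Cumulative: 122
Frame 10: SPARE. Sum of all frame-10 rolls (3+7+0) = 10. Cumulative: 132

Answer: 132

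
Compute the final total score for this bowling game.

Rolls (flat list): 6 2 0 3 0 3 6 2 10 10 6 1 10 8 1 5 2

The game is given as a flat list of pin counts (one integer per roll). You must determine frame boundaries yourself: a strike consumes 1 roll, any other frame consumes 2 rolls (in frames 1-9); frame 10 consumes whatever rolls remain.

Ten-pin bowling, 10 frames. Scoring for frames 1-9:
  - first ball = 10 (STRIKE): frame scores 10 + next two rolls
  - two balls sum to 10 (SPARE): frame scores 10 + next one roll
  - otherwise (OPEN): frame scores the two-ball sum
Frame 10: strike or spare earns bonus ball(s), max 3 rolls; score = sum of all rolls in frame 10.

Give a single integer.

Frame 1: OPEN (6+2=8). Cumulative: 8
Frame 2: OPEN (0+3=3). Cumulative: 11
Frame 3: OPEN (0+3=3). Cumulative: 14
Frame 4: OPEN (6+2=8). Cumulative: 22
Frame 5: STRIKE. 10 + next two rolls (10+6) = 26. Cumulative: 48
Frame 6: STRIKE. 10 + next two rolls (6+1) = 17. Cumulative: 65
Frame 7: OPEN (6+1=7). Cumulative: 72
Frame 8: STRIKE. 10 + next two rolls (8+1) = 19. Cumulative: 91
Frame 9: OPEN (8+1=9). Cumulative: 100
Frame 10: OPEN. Sum of all frame-10 rolls (5+2) = 7. Cumulative: 107

Answer: 107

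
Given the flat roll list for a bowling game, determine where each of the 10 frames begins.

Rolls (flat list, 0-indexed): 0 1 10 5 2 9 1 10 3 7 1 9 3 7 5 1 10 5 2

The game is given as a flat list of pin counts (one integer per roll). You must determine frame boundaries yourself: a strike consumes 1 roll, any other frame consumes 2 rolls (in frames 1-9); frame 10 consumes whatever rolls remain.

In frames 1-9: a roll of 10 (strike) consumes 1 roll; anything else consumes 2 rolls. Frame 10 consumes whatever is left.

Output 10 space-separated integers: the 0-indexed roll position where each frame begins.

Frame 1 starts at roll index 0: rolls=0,1 (sum=1), consumes 2 rolls
Frame 2 starts at roll index 2: roll=10 (strike), consumes 1 roll
Frame 3 starts at roll index 3: rolls=5,2 (sum=7), consumes 2 rolls
Frame 4 starts at roll index 5: rolls=9,1 (sum=10), consumes 2 rolls
Frame 5 starts at roll index 7: roll=10 (strike), consumes 1 roll
Frame 6 starts at roll index 8: rolls=3,7 (sum=10), consumes 2 rolls
Frame 7 starts at roll index 10: rolls=1,9 (sum=10), consumes 2 rolls
Frame 8 starts at roll index 12: rolls=3,7 (sum=10), consumes 2 rolls
Frame 9 starts at roll index 14: rolls=5,1 (sum=6), consumes 2 rolls
Frame 10 starts at roll index 16: 3 remaining rolls

Answer: 0 2 3 5 7 8 10 12 14 16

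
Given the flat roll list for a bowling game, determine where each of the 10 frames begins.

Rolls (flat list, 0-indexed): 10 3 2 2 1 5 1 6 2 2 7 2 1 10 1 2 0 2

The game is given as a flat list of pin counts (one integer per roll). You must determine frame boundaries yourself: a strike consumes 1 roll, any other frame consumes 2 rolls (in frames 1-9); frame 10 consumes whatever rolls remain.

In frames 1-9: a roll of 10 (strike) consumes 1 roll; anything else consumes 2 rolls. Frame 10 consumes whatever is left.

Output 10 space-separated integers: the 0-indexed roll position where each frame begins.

Frame 1 starts at roll index 0: roll=10 (strike), consumes 1 roll
Frame 2 starts at roll index 1: rolls=3,2 (sum=5), consumes 2 rolls
Frame 3 starts at roll index 3: rolls=2,1 (sum=3), consumes 2 rolls
Frame 4 starts at roll index 5: rolls=5,1 (sum=6), consumes 2 rolls
Frame 5 starts at roll index 7: rolls=6,2 (sum=8), consumes 2 rolls
Frame 6 starts at roll index 9: rolls=2,7 (sum=9), consumes 2 rolls
Frame 7 starts at roll index 11: rolls=2,1 (sum=3), consumes 2 rolls
Frame 8 starts at roll index 13: roll=10 (strike), consumes 1 roll
Frame 9 starts at roll index 14: rolls=1,2 (sum=3), consumes 2 rolls
Frame 10 starts at roll index 16: 2 remaining rolls

Answer: 0 1 3 5 7 9 11 13 14 16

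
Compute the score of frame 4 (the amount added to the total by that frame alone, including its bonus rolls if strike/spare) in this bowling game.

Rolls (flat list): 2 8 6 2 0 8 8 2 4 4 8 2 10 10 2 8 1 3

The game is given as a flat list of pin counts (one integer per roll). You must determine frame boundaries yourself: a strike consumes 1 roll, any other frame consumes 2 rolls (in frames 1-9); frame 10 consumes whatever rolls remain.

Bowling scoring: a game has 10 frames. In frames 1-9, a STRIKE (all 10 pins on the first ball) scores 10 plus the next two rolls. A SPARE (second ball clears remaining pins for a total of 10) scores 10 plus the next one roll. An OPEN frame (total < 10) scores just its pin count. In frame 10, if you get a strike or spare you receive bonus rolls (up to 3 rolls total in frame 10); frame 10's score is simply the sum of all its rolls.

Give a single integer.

Frame 1: SPARE (2+8=10). 10 + next roll (6) = 16. Cumulative: 16
Frame 2: OPEN (6+2=8). Cumulative: 24
Frame 3: OPEN (0+8=8). Cumulative: 32
Frame 4: SPARE (8+2=10). 10 + next roll (4) = 14. Cumulative: 46
Frame 5: OPEN (4+4=8). Cumulative: 54
Frame 6: SPARE (8+2=10). 10 + next roll (10) = 20. Cumulative: 74

Answer: 14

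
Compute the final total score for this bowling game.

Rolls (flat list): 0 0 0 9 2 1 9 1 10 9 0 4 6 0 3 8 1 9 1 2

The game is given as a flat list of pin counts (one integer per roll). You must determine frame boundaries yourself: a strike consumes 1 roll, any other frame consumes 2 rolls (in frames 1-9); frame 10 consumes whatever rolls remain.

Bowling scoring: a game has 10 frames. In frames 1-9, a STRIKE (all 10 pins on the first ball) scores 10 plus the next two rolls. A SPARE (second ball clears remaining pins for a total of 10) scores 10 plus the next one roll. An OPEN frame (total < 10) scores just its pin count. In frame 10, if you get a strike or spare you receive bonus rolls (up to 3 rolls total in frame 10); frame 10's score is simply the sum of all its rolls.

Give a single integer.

Frame 1: OPEN (0+0=0). Cumulative: 0
Frame 2: OPEN (0+9=9). Cumulative: 9
Frame 3: OPEN (2+1=3). Cumulative: 12
Frame 4: SPARE (9+1=10). 10 + next roll (10) = 20. Cumulative: 32
Frame 5: STRIKE. 10 + next two rolls (9+0) = 19. Cumulative: 51
Frame 6: OPEN (9+0=9). Cumulative: 60
Frame 7: SPARE (4+6=10). 10 + next roll (0) = 10. Cumulative: 70
Frame 8: OPEN (0+3=3). Cumulative: 73
Frame 9: OPEN (8+1=9). Cumulative: 82
Frame 10: SPARE. Sum of all frame-10 rolls (9+1+2) = 12. Cumulative: 94

Answer: 94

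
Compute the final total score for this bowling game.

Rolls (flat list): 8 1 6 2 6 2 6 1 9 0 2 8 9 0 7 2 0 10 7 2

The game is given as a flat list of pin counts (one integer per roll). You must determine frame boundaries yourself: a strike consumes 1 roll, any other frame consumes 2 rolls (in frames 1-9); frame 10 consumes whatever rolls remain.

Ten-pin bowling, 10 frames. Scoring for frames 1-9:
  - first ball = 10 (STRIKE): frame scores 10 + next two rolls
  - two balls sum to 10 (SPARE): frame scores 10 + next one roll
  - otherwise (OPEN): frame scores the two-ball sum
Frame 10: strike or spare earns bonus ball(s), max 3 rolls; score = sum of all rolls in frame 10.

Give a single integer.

Answer: 104

Derivation:
Frame 1: OPEN (8+1=9). Cumulative: 9
Frame 2: OPEN (6+2=8). Cumulative: 17
Frame 3: OPEN (6+2=8). Cumulative: 25
Frame 4: OPEN (6+1=7). Cumulative: 32
Frame 5: OPEN (9+0=9). Cumulative: 41
Frame 6: SPARE (2+8=10). 10 + next roll (9) = 19. Cumulative: 60
Frame 7: OPEN (9+0=9). Cumulative: 69
Frame 8: OPEN (7+2=9). Cumulative: 78
Frame 9: SPARE (0+10=10). 10 + next roll (7) = 17. Cumulative: 95
Frame 10: OPEN. Sum of all frame-10 rolls (7+2) = 9. Cumulative: 104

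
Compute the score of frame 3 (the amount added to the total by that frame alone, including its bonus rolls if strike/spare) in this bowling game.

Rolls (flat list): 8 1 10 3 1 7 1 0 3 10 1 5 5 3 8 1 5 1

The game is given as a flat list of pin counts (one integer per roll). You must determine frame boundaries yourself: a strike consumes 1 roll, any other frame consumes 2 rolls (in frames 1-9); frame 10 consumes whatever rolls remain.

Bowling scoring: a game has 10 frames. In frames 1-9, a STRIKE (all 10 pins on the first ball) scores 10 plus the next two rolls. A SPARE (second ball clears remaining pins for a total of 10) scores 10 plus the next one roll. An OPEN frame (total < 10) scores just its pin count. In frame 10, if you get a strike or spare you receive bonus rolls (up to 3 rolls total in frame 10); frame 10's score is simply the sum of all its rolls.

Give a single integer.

Answer: 4

Derivation:
Frame 1: OPEN (8+1=9). Cumulative: 9
Frame 2: STRIKE. 10 + next two rolls (3+1) = 14. Cumulative: 23
Frame 3: OPEN (3+1=4). Cumulative: 27
Frame 4: OPEN (7+1=8). Cumulative: 35
Frame 5: OPEN (0+3=3). Cumulative: 38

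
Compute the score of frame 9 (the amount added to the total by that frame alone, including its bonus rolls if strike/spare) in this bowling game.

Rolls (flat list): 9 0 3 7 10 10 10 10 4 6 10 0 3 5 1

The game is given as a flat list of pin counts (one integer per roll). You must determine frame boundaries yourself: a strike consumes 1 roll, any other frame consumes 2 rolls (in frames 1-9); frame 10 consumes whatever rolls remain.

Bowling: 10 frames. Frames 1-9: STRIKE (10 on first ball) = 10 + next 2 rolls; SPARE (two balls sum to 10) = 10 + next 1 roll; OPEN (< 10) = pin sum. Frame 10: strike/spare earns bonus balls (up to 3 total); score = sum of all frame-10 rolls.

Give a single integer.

Answer: 3

Derivation:
Frame 1: OPEN (9+0=9). Cumulative: 9
Frame 2: SPARE (3+7=10). 10 + next roll (10) = 20. Cumulative: 29
Frame 3: STRIKE. 10 + next two rolls (10+10) = 30. Cumulative: 59
Frame 4: STRIKE. 10 + next two rolls (10+10) = 30. Cumulative: 89
Frame 5: STRIKE. 10 + next two rolls (10+4) = 24. Cumulative: 113
Frame 6: STRIKE. 10 + next two rolls (4+6) = 20. Cumulative: 133
Frame 7: SPARE (4+6=10). 10 + next roll (10) = 20. Cumulative: 153
Frame 8: STRIKE. 10 + next two rolls (0+3) = 13. Cumulative: 166
Frame 9: OPEN (0+3=3). Cumulative: 169
Frame 10: OPEN. Sum of all frame-10 rolls (5+1) = 6. Cumulative: 175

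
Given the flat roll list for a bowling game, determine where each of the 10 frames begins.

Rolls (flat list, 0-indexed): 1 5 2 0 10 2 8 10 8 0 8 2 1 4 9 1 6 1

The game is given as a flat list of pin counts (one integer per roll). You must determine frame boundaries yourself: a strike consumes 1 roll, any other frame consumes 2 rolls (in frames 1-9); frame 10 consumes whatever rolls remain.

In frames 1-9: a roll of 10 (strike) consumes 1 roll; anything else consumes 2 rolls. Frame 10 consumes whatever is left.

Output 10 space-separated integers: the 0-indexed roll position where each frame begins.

Answer: 0 2 4 5 7 8 10 12 14 16

Derivation:
Frame 1 starts at roll index 0: rolls=1,5 (sum=6), consumes 2 rolls
Frame 2 starts at roll index 2: rolls=2,0 (sum=2), consumes 2 rolls
Frame 3 starts at roll index 4: roll=10 (strike), consumes 1 roll
Frame 4 starts at roll index 5: rolls=2,8 (sum=10), consumes 2 rolls
Frame 5 starts at roll index 7: roll=10 (strike), consumes 1 roll
Frame 6 starts at roll index 8: rolls=8,0 (sum=8), consumes 2 rolls
Frame 7 starts at roll index 10: rolls=8,2 (sum=10), consumes 2 rolls
Frame 8 starts at roll index 12: rolls=1,4 (sum=5), consumes 2 rolls
Frame 9 starts at roll index 14: rolls=9,1 (sum=10), consumes 2 rolls
Frame 10 starts at roll index 16: 2 remaining rolls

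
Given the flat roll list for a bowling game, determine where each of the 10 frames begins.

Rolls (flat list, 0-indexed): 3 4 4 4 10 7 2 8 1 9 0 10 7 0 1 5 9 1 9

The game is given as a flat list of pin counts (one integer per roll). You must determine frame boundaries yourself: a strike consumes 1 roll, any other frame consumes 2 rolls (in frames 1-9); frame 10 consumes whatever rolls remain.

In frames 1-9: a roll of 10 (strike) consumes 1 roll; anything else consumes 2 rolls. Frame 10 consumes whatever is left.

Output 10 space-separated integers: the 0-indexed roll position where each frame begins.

Answer: 0 2 4 5 7 9 11 12 14 16

Derivation:
Frame 1 starts at roll index 0: rolls=3,4 (sum=7), consumes 2 rolls
Frame 2 starts at roll index 2: rolls=4,4 (sum=8), consumes 2 rolls
Frame 3 starts at roll index 4: roll=10 (strike), consumes 1 roll
Frame 4 starts at roll index 5: rolls=7,2 (sum=9), consumes 2 rolls
Frame 5 starts at roll index 7: rolls=8,1 (sum=9), consumes 2 rolls
Frame 6 starts at roll index 9: rolls=9,0 (sum=9), consumes 2 rolls
Frame 7 starts at roll index 11: roll=10 (strike), consumes 1 roll
Frame 8 starts at roll index 12: rolls=7,0 (sum=7), consumes 2 rolls
Frame 9 starts at roll index 14: rolls=1,5 (sum=6), consumes 2 rolls
Frame 10 starts at roll index 16: 3 remaining rolls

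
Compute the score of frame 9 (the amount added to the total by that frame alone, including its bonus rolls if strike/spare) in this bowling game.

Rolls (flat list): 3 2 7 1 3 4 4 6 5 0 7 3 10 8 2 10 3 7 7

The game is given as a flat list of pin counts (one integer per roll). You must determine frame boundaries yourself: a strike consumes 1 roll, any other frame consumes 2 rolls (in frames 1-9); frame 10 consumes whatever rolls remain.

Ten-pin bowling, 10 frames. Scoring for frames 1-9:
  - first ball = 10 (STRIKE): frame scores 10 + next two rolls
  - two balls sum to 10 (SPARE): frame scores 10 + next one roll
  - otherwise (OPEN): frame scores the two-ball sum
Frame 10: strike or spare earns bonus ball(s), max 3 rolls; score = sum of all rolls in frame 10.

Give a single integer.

Frame 1: OPEN (3+2=5). Cumulative: 5
Frame 2: OPEN (7+1=8). Cumulative: 13
Frame 3: OPEN (3+4=7). Cumulative: 20
Frame 4: SPARE (4+6=10). 10 + next roll (5) = 15. Cumulative: 35
Frame 5: OPEN (5+0=5). Cumulative: 40
Frame 6: SPARE (7+3=10). 10 + next roll (10) = 20. Cumulative: 60
Frame 7: STRIKE. 10 + next two rolls (8+2) = 20. Cumulative: 80
Frame 8: SPARE (8+2=10). 10 + next roll (10) = 20. Cumulative: 100
Frame 9: STRIKE. 10 + next two rolls (3+7) = 20. Cumulative: 120
Frame 10: SPARE. Sum of all frame-10 rolls (3+7+7) = 17. Cumulative: 137

Answer: 20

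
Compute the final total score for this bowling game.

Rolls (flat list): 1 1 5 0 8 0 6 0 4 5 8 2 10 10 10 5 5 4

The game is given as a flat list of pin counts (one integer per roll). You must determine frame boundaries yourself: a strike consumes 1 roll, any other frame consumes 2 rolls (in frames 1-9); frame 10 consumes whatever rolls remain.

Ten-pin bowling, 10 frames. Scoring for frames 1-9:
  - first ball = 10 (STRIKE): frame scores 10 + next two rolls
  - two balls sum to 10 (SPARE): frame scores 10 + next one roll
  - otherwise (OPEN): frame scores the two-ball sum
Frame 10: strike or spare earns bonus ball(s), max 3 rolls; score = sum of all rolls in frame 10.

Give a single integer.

Answer: 139

Derivation:
Frame 1: OPEN (1+1=2). Cumulative: 2
Frame 2: OPEN (5+0=5). Cumulative: 7
Frame 3: OPEN (8+0=8). Cumulative: 15
Frame 4: OPEN (6+0=6). Cumulative: 21
Frame 5: OPEN (4+5=9). Cumulative: 30
Frame 6: SPARE (8+2=10). 10 + next roll (10) = 20. Cumulative: 50
Frame 7: STRIKE. 10 + next two rolls (10+10) = 30. Cumulative: 80
Frame 8: STRIKE. 10 + next two rolls (10+5) = 25. Cumulative: 105
Frame 9: STRIKE. 10 + next two rolls (5+5) = 20. Cumulative: 125
Frame 10: SPARE. Sum of all frame-10 rolls (5+5+4) = 14. Cumulative: 139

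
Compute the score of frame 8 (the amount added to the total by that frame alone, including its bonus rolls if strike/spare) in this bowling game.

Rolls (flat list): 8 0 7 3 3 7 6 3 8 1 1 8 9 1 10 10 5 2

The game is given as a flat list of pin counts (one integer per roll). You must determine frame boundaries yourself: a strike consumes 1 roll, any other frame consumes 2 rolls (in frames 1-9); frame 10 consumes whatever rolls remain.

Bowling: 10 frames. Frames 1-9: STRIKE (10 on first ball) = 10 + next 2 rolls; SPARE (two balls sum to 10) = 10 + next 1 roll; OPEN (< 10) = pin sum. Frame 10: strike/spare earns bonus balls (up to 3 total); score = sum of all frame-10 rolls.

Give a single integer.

Answer: 25

Derivation:
Frame 1: OPEN (8+0=8). Cumulative: 8
Frame 2: SPARE (7+3=10). 10 + next roll (3) = 13. Cumulative: 21
Frame 3: SPARE (3+7=10). 10 + next roll (6) = 16. Cumulative: 37
Frame 4: OPEN (6+3=9). Cumulative: 46
Frame 5: OPEN (8+1=9). Cumulative: 55
Frame 6: OPEN (1+8=9). Cumulative: 64
Frame 7: SPARE (9+1=10). 10 + next roll (10) = 20. Cumulative: 84
Frame 8: STRIKE. 10 + next two rolls (10+5) = 25. Cumulative: 109
Frame 9: STRIKE. 10 + next two rolls (5+2) = 17. Cumulative: 126
Frame 10: OPEN. Sum of all frame-10 rolls (5+2) = 7. Cumulative: 133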